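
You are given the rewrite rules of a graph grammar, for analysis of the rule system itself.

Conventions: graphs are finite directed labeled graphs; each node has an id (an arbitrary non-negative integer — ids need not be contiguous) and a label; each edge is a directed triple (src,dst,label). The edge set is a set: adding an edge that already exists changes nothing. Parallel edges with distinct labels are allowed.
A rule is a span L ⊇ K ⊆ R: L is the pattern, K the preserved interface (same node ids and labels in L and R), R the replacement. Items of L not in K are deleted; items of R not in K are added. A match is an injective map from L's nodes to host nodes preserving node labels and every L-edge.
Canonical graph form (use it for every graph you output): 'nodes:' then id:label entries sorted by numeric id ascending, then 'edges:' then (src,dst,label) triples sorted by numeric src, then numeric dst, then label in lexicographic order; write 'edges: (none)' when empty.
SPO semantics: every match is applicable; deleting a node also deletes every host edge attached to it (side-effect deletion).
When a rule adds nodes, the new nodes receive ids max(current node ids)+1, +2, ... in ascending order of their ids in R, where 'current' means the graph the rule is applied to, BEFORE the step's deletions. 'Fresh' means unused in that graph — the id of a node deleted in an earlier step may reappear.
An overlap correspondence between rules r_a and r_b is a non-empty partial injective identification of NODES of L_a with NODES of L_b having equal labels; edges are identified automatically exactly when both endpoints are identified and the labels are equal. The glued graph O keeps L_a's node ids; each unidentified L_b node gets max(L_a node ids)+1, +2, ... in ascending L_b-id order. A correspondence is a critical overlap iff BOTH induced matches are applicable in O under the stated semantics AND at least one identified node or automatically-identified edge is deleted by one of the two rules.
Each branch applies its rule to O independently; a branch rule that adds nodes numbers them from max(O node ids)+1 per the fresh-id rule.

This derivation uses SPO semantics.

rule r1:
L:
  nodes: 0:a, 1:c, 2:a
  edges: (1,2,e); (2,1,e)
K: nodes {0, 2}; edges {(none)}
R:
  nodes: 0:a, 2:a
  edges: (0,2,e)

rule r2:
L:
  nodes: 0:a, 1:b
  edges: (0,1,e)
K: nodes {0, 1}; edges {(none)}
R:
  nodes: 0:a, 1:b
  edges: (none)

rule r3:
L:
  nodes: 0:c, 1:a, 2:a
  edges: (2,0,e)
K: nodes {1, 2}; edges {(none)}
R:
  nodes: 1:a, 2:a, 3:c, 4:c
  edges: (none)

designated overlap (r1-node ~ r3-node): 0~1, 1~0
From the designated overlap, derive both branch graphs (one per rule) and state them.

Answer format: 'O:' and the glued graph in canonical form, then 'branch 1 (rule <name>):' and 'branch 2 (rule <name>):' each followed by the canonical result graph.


O:
nodes: 0:a, 1:c, 2:a, 3:a
edges: (1,2,e); (2,1,e); (3,1,e)
branch 1 (rule r1):
nodes: 0:a, 2:a, 3:a
edges: (0,2,e)
branch 2 (rule r3):
nodes: 0:a, 2:a, 3:a, 4:c, 5:c
edges: (none)


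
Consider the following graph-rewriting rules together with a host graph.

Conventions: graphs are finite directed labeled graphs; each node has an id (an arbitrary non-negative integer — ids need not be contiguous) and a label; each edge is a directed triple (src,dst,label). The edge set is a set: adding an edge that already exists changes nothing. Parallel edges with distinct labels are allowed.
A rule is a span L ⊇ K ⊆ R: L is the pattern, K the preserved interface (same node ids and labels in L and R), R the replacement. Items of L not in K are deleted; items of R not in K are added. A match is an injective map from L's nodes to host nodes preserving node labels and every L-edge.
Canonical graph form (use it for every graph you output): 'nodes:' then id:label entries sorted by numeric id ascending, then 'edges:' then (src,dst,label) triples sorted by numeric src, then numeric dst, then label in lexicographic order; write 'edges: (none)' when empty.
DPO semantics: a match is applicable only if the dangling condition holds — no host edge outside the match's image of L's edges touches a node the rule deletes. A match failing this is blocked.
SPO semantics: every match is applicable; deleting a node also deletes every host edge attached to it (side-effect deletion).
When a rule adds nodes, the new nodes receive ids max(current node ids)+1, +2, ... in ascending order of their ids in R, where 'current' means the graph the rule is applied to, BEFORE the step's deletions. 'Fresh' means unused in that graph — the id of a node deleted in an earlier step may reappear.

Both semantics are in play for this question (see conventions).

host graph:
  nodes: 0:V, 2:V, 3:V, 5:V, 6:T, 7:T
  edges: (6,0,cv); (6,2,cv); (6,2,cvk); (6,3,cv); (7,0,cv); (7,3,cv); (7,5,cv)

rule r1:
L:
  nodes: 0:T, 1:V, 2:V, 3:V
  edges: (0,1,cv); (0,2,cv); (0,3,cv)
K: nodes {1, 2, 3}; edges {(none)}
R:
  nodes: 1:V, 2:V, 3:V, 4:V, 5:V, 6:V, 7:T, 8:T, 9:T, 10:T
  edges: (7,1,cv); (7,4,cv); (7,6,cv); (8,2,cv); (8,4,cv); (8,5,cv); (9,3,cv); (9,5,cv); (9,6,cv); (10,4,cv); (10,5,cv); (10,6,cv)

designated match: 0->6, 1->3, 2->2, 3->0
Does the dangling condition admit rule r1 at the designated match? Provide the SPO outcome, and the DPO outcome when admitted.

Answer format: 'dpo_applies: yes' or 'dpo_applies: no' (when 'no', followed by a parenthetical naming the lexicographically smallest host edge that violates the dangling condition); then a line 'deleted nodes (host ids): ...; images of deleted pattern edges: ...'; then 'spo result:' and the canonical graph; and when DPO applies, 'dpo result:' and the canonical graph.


dpo_applies: no
(the rule deletes node 6, which keeps host edge (6,2,cvk) outside the match image — the dangling condition fails, DPO blocks; SPO proceeds and side-deletes such edges)
deleted nodes (host ids): 6; images of deleted pattern edges: (6,0,cv); (6,2,cv); (6,3,cv)
spo result:
nodes: 0:V, 2:V, 3:V, 5:V, 7:T, 8:V, 9:V, 10:V, 11:T, 12:T, 13:T, 14:T
edges: (7,0,cv); (7,3,cv); (7,5,cv); (11,3,cv); (11,8,cv); (11,10,cv); (12,2,cv); (12,8,cv); (12,9,cv); (13,0,cv); (13,9,cv); (13,10,cv); (14,8,cv); (14,9,cv); (14,10,cv)


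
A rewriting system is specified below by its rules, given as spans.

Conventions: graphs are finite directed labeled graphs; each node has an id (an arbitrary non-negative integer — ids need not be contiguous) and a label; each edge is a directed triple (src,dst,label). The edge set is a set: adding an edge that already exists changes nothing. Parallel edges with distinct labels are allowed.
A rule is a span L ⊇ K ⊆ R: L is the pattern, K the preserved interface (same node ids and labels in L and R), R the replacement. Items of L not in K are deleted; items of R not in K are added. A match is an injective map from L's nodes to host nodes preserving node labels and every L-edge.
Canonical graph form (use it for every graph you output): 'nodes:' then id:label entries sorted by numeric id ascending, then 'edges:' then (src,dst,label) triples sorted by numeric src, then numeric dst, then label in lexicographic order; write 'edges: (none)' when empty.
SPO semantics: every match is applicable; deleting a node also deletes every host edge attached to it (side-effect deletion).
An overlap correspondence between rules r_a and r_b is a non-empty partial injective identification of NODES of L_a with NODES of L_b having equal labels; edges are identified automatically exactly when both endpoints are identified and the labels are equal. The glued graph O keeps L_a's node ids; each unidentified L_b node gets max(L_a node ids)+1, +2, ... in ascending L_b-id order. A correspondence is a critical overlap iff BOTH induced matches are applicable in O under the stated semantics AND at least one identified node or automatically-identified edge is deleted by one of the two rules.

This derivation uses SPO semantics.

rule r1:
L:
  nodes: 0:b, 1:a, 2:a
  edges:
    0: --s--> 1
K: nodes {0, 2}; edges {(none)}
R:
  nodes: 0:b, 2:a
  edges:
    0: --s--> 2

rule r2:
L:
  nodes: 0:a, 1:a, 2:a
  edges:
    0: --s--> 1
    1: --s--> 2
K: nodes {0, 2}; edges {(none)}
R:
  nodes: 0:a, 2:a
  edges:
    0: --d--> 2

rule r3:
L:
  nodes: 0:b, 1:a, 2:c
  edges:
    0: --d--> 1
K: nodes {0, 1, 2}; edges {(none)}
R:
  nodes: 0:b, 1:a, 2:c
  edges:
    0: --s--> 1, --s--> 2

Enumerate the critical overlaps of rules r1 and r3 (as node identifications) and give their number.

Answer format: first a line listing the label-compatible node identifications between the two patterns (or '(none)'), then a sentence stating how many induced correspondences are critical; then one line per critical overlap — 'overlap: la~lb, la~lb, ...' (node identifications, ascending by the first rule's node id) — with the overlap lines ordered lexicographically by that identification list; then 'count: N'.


label-compatible node identifications between L(r1) and L(r3): 0~0, 1~1, 2~1
2 of the induced correspondences are critical overlaps of r1 and r3.
overlap: 0~0, 1~1
overlap: 1~1
count: 2


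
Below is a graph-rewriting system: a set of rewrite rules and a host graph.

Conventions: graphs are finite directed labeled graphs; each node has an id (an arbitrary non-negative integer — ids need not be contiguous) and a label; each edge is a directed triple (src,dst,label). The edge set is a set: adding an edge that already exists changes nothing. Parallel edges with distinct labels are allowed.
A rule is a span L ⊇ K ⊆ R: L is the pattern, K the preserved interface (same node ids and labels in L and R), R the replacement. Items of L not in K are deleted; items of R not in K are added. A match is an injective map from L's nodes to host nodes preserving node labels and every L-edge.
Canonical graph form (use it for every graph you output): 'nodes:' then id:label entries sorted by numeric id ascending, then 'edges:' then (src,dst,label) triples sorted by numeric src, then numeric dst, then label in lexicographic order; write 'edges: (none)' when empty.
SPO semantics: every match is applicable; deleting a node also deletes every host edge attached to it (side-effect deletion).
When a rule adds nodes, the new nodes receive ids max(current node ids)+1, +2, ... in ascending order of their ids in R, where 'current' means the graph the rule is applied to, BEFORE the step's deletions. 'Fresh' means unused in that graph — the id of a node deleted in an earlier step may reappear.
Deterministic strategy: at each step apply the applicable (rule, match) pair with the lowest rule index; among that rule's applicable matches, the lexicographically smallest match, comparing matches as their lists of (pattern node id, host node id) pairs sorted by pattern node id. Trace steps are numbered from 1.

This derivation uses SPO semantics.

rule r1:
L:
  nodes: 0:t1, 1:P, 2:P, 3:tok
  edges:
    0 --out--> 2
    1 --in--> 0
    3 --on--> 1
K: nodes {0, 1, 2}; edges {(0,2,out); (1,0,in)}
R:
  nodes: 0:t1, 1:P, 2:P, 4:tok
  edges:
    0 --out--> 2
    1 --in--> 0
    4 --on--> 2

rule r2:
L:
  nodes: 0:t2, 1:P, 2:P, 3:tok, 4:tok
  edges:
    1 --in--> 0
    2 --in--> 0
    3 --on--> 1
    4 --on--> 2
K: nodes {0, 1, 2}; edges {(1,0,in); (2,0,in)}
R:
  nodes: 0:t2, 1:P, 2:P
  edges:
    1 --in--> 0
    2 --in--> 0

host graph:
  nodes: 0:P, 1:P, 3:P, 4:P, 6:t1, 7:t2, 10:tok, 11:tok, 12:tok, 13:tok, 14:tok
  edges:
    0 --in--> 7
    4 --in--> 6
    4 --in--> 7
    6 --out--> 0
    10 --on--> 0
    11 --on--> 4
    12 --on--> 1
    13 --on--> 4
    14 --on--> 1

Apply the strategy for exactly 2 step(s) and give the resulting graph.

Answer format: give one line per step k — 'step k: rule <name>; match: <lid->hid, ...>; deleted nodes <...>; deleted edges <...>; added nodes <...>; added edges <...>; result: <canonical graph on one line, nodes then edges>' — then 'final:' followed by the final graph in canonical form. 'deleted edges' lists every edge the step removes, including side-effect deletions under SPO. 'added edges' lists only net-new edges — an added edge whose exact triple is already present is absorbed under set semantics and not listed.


step 1: rule r1; match: 0->6, 1->4, 2->0, 3->11; deleted nodes 11; deleted edges (11,4,on); added nodes 15; added edges (15,0,on); result: nodes: 0:P, 1:P, 3:P, 4:P, 6:t1, 7:t2, 10:tok, 12:tok, 13:tok, 14:tok, 15:tok edges: (0,7,in); (4,6,in); (4,7,in); (6,0,out); (10,0,on); (12,1,on); (13,4,on); (14,1,on); (15,0,on)
step 2: rule r1; match: 0->6, 1->4, 2->0, 3->13; deleted nodes 13; deleted edges (13,4,on); added nodes 16; added edges (16,0,on); result: nodes: 0:P, 1:P, 3:P, 4:P, 6:t1, 7:t2, 10:tok, 12:tok, 14:tok, 15:tok, 16:tok edges: (0,7,in); (4,6,in); (4,7,in); (6,0,out); (10,0,on); (12,1,on); (14,1,on); (15,0,on); (16,0,on)
final:
nodes: 0:P, 1:P, 3:P, 4:P, 6:t1, 7:t2, 10:tok, 12:tok, 14:tok, 15:tok, 16:tok
edges: (0,7,in); (4,6,in); (4,7,in); (6,0,out); (10,0,on); (12,1,on); (14,1,on); (15,0,on); (16,0,on)


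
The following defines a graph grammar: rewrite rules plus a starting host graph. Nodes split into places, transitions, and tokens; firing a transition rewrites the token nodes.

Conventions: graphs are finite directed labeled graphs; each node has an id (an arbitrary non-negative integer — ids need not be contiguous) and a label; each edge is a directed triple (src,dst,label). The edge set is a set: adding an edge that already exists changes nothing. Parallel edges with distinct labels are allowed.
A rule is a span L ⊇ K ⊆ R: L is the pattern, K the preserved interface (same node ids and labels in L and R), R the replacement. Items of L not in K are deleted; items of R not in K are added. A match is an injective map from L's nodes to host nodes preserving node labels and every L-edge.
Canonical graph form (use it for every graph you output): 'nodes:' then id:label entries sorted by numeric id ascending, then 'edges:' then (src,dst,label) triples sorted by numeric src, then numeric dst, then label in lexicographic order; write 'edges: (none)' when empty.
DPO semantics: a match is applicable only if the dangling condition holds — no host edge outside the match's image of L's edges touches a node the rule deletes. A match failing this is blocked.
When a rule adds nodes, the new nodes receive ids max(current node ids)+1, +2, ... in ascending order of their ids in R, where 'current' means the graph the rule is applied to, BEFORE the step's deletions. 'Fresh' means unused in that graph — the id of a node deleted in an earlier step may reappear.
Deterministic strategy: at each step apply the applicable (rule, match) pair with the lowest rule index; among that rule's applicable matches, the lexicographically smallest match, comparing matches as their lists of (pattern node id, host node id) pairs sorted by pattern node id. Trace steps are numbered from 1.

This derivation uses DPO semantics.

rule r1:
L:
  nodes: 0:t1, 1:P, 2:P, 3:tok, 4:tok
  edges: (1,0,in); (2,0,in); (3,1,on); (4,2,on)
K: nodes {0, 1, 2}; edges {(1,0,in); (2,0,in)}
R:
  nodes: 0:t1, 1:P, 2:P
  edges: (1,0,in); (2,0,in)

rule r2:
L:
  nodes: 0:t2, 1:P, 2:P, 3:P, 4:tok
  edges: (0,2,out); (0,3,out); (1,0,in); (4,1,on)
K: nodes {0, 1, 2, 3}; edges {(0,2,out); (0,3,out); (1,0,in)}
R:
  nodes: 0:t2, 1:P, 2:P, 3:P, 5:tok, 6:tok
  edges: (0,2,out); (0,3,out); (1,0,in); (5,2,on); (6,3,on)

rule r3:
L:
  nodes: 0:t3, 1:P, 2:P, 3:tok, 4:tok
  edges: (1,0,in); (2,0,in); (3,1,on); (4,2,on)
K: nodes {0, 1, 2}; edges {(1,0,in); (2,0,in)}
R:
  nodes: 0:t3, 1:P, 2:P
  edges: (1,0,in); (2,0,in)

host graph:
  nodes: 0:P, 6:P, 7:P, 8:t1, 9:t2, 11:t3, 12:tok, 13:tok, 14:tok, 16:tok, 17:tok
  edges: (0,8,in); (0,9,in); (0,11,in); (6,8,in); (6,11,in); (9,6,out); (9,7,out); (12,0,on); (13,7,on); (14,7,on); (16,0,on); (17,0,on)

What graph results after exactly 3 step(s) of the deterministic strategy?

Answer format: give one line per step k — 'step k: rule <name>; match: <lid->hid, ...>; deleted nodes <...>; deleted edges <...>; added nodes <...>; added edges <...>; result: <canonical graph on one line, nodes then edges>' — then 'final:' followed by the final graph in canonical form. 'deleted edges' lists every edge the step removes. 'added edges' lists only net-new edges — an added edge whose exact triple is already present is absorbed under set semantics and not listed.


step 1: rule r2; match: 0->9, 1->0, 2->6, 3->7, 4->12; deleted nodes 12; deleted edges (12,0,on); added nodes 18, 19; added edges (18,6,on); (19,7,on); result: nodes: 0:P, 6:P, 7:P, 8:t1, 9:t2, 11:t3, 13:tok, 14:tok, 16:tok, 17:tok, 18:tok, 19:tok edges: (0,8,in); (0,9,in); (0,11,in); (6,8,in); (6,11,in); (9,6,out); (9,7,out); (13,7,on); (14,7,on); (16,0,on); (17,0,on); (18,6,on); (19,7,on)
step 2: rule r1; match: 0->8, 1->0, 2->6, 3->16, 4->18; deleted nodes 16, 18; deleted edges (16,0,on); (18,6,on); added nodes (none); added edges (none); result: nodes: 0:P, 6:P, 7:P, 8:t1, 9:t2, 11:t3, 13:tok, 14:tok, 17:tok, 19:tok edges: (0,8,in); (0,9,in); (0,11,in); (6,8,in); (6,11,in); (9,6,out); (9,7,out); (13,7,on); (14,7,on); (17,0,on); (19,7,on)
step 3: rule r2; match: 0->9, 1->0, 2->6, 3->7, 4->17; deleted nodes 17; deleted edges (17,0,on); added nodes 20, 21; added edges (20,6,on); (21,7,on); result: nodes: 0:P, 6:P, 7:P, 8:t1, 9:t2, 11:t3, 13:tok, 14:tok, 19:tok, 20:tok, 21:tok edges: (0,8,in); (0,9,in); (0,11,in); (6,8,in); (6,11,in); (9,6,out); (9,7,out); (13,7,on); (14,7,on); (19,7,on); (20,6,on); (21,7,on)
final:
nodes: 0:P, 6:P, 7:P, 8:t1, 9:t2, 11:t3, 13:tok, 14:tok, 19:tok, 20:tok, 21:tok
edges: (0,8,in); (0,9,in); (0,11,in); (6,8,in); (6,11,in); (9,6,out); (9,7,out); (13,7,on); (14,7,on); (19,7,on); (20,6,on); (21,7,on)


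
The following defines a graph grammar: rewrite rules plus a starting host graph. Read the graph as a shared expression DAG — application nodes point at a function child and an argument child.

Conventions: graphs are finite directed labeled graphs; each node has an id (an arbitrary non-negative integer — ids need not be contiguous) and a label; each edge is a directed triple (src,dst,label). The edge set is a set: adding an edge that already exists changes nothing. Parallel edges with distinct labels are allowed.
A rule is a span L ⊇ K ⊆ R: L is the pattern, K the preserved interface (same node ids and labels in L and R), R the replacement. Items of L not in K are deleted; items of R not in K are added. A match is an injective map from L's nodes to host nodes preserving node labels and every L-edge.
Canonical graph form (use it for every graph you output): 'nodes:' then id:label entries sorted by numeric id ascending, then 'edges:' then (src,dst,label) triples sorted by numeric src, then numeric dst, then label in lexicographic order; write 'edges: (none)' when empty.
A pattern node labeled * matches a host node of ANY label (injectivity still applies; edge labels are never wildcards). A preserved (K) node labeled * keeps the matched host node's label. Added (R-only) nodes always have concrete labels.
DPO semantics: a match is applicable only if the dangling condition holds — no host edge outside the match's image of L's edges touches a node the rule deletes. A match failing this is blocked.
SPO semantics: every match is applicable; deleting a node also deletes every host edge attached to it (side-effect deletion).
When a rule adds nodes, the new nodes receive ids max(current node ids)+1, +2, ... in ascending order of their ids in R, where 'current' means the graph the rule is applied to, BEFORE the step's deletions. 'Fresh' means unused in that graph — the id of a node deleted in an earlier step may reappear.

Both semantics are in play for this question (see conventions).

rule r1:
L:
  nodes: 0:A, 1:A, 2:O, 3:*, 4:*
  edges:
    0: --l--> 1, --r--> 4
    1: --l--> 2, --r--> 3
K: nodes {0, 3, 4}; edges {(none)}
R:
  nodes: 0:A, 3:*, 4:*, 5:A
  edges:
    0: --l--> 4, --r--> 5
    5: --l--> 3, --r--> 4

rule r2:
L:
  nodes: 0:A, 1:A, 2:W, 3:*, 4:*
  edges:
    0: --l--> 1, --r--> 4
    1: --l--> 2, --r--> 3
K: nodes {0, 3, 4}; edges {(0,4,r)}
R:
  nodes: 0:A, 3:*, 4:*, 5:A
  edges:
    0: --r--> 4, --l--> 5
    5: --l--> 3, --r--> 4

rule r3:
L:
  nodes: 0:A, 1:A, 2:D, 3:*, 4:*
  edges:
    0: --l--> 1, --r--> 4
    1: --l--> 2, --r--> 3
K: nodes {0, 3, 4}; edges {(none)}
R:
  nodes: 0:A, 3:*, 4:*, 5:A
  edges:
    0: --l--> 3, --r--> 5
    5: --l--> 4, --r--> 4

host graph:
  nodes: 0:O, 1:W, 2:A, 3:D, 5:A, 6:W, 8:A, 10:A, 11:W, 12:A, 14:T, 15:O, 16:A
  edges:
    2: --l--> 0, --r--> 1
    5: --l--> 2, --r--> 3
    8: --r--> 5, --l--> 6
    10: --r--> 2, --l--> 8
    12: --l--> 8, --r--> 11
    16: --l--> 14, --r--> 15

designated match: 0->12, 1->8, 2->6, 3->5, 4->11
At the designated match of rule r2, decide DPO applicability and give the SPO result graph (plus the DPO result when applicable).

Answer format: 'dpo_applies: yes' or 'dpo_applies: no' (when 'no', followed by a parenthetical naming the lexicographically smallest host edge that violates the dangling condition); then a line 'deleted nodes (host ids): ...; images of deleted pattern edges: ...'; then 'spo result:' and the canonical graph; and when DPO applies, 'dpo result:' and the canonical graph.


dpo_applies: no
(the rule deletes node 8, which keeps host edge (10,8,l) outside the match image — the dangling condition fails, DPO blocks; SPO proceeds and side-deletes such edges)
deleted nodes (host ids): 6, 8; images of deleted pattern edges: (8,5,r); (8,6,l); (12,8,l)
spo result:
nodes: 0:O, 1:W, 2:A, 3:D, 5:A, 10:A, 11:W, 12:A, 14:T, 15:O, 16:A, 17:A
edges: (2,0,l); (2,1,r); (5,2,l); (5,3,r); (10,2,r); (12,11,r); (12,17,l); (16,14,l); (16,15,r); (17,5,l); (17,11,r)


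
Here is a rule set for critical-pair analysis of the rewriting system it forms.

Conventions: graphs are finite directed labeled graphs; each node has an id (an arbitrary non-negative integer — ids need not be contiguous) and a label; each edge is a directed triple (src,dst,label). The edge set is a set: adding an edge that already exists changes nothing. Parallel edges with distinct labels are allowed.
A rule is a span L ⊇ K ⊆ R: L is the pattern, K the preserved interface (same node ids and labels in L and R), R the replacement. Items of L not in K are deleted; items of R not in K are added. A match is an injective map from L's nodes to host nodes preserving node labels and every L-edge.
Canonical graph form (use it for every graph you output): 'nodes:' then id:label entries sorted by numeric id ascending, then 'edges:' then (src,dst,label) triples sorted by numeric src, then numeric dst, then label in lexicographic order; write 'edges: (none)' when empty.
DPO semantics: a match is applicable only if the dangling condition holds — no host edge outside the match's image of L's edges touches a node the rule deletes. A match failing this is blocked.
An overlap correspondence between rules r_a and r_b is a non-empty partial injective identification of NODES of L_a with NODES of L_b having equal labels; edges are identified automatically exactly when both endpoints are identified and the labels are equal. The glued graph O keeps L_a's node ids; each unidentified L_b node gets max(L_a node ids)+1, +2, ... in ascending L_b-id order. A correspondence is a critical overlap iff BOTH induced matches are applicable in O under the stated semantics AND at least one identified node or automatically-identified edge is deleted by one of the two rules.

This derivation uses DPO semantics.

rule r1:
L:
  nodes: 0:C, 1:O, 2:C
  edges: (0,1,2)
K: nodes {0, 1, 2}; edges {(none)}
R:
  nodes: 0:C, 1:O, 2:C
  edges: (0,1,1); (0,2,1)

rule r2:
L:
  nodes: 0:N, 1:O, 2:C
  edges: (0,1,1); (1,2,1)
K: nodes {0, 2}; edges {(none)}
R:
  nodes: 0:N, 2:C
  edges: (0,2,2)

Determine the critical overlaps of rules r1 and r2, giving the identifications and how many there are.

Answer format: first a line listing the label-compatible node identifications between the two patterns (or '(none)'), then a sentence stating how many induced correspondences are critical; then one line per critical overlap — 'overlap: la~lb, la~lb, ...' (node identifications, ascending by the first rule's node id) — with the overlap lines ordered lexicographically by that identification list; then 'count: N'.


label-compatible node identifications between L(r1) and L(r2): 0~2, 1~1, 2~2
0 of the induced correspondences are critical overlaps of r1 and r2.
count: 0


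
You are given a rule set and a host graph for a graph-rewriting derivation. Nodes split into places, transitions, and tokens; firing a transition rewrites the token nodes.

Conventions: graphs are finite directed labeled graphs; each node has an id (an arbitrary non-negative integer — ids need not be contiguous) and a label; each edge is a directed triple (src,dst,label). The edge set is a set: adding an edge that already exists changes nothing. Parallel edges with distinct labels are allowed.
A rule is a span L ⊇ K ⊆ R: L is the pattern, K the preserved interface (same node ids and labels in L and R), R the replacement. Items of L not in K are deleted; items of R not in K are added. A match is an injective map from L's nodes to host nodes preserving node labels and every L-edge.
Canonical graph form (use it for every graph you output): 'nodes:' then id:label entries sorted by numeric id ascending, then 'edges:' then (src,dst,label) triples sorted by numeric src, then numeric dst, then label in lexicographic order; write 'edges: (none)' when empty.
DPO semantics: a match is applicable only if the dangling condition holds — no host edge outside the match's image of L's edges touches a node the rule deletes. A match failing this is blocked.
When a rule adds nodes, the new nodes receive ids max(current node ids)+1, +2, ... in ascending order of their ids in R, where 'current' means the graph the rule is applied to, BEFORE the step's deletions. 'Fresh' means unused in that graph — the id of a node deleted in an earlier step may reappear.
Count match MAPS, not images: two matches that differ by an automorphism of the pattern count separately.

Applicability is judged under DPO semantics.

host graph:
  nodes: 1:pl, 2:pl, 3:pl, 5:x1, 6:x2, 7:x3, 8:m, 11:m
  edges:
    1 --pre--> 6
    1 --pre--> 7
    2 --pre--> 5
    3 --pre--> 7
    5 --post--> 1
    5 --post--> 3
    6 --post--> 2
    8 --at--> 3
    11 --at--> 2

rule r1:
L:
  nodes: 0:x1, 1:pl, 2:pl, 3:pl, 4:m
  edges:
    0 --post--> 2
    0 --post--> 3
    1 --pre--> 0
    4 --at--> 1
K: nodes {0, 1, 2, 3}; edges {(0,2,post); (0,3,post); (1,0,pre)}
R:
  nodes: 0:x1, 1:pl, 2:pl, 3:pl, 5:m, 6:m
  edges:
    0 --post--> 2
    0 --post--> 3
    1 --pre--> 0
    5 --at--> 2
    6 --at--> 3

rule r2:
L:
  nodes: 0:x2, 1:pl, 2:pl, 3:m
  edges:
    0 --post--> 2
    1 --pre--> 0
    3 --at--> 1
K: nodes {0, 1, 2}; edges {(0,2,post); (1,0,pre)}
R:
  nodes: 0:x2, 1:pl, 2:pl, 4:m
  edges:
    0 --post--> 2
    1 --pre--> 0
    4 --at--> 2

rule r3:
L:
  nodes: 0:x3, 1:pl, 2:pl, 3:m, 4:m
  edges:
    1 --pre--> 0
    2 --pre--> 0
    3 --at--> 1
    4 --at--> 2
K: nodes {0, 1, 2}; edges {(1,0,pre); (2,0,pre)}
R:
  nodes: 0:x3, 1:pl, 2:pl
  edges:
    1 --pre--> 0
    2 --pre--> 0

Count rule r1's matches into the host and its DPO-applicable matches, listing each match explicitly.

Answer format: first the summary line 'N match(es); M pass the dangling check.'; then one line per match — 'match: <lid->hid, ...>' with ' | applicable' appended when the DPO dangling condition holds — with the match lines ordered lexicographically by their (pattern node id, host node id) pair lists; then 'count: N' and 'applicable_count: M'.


2 match(es); 2 pass the dangling check.
match: 0->5, 1->2, 2->1, 3->3, 4->11 | applicable
match: 0->5, 1->2, 2->3, 3->1, 4->11 | applicable
count: 2
applicable_count: 2


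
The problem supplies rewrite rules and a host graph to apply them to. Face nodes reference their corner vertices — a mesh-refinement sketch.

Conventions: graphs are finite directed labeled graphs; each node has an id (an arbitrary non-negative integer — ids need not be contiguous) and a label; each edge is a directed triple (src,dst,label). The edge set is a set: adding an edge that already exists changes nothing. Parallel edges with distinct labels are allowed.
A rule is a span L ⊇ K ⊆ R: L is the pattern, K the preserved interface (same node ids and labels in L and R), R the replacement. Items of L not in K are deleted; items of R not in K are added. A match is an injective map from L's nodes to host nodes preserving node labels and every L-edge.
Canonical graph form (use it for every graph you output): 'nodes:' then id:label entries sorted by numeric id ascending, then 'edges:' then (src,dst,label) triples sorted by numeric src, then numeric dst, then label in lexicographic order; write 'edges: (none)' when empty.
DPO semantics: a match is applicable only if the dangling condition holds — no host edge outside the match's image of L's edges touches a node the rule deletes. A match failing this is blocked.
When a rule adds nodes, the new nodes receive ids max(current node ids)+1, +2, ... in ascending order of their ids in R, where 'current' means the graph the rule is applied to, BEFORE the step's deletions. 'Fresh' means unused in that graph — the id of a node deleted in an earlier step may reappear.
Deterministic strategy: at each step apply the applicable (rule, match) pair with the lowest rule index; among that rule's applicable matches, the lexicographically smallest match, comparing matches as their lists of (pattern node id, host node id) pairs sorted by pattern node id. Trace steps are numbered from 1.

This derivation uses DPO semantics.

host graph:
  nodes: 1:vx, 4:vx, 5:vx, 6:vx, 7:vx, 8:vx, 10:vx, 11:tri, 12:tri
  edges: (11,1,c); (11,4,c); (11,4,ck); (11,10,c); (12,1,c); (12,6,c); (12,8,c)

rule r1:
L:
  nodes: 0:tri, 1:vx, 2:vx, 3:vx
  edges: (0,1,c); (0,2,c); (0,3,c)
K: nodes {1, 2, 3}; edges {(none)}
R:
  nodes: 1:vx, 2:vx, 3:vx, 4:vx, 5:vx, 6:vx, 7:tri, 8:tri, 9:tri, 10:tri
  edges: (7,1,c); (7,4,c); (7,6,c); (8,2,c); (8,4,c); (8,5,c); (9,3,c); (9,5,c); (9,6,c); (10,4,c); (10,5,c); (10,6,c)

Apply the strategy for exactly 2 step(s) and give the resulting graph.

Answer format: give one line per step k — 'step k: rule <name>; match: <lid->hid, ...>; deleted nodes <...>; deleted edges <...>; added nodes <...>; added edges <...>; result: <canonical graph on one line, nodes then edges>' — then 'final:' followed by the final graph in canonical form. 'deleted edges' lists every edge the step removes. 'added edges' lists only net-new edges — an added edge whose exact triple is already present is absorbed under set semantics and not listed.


step 1: rule r1; match: 0->12, 1->1, 2->6, 3->8; deleted nodes 12; deleted edges (12,1,c); (12,6,c); (12,8,c); added nodes 13, 14, 15, 16, 17, 18, 19; added edges (16,1,c); (16,13,c); (16,15,c); (17,6,c); (17,13,c); (17,14,c); (18,8,c); (18,14,c); (18,15,c); (19,13,c); (19,14,c); (19,15,c); result: nodes: 1:vx, 4:vx, 5:vx, 6:vx, 7:vx, 8:vx, 10:vx, 11:tri, 13:vx, 14:vx, 15:vx, 16:tri, 17:tri, 18:tri, 19:tri edges: (11,1,c); (11,4,c); (11,4,ck); (11,10,c); (16,1,c); (16,13,c); (16,15,c); (17,6,c); (17,13,c); (17,14,c); (18,8,c); (18,14,c); (18,15,c); (19,13,c); (19,14,c); (19,15,c)
step 2: rule r1; match: 0->16, 1->1, 2->13, 3->15; deleted nodes 16; deleted edges (16,1,c); (16,13,c); (16,15,c); added nodes 20, 21, 22, 23, 24, 25, 26; added edges (23,1,c); (23,20,c); (23,22,c); (24,13,c); (24,20,c); (24,21,c); (25,15,c); (25,21,c); (25,22,c); (26,20,c); (26,21,c); (26,22,c); result: nodes: 1:vx, 4:vx, 5:vx, 6:vx, 7:vx, 8:vx, 10:vx, 11:tri, 13:vx, 14:vx, 15:vx, 17:tri, 18:tri, 19:tri, 20:vx, 21:vx, 22:vx, 23:tri, 24:tri, 25:tri, 26:tri edges: (11,1,c); (11,4,c); (11,4,ck); (11,10,c); (17,6,c); (17,13,c); (17,14,c); (18,8,c); (18,14,c); (18,15,c); (19,13,c); (19,14,c); (19,15,c); (23,1,c); (23,20,c); (23,22,c); (24,13,c); (24,20,c); (24,21,c); (25,15,c); (25,21,c); (25,22,c); (26,20,c); (26,21,c); (26,22,c)
final:
nodes: 1:vx, 4:vx, 5:vx, 6:vx, 7:vx, 8:vx, 10:vx, 11:tri, 13:vx, 14:vx, 15:vx, 17:tri, 18:tri, 19:tri, 20:vx, 21:vx, 22:vx, 23:tri, 24:tri, 25:tri, 26:tri
edges: (11,1,c); (11,4,c); (11,4,ck); (11,10,c); (17,6,c); (17,13,c); (17,14,c); (18,8,c); (18,14,c); (18,15,c); (19,13,c); (19,14,c); (19,15,c); (23,1,c); (23,20,c); (23,22,c); (24,13,c); (24,20,c); (24,21,c); (25,15,c); (25,21,c); (25,22,c); (26,20,c); (26,21,c); (26,22,c)


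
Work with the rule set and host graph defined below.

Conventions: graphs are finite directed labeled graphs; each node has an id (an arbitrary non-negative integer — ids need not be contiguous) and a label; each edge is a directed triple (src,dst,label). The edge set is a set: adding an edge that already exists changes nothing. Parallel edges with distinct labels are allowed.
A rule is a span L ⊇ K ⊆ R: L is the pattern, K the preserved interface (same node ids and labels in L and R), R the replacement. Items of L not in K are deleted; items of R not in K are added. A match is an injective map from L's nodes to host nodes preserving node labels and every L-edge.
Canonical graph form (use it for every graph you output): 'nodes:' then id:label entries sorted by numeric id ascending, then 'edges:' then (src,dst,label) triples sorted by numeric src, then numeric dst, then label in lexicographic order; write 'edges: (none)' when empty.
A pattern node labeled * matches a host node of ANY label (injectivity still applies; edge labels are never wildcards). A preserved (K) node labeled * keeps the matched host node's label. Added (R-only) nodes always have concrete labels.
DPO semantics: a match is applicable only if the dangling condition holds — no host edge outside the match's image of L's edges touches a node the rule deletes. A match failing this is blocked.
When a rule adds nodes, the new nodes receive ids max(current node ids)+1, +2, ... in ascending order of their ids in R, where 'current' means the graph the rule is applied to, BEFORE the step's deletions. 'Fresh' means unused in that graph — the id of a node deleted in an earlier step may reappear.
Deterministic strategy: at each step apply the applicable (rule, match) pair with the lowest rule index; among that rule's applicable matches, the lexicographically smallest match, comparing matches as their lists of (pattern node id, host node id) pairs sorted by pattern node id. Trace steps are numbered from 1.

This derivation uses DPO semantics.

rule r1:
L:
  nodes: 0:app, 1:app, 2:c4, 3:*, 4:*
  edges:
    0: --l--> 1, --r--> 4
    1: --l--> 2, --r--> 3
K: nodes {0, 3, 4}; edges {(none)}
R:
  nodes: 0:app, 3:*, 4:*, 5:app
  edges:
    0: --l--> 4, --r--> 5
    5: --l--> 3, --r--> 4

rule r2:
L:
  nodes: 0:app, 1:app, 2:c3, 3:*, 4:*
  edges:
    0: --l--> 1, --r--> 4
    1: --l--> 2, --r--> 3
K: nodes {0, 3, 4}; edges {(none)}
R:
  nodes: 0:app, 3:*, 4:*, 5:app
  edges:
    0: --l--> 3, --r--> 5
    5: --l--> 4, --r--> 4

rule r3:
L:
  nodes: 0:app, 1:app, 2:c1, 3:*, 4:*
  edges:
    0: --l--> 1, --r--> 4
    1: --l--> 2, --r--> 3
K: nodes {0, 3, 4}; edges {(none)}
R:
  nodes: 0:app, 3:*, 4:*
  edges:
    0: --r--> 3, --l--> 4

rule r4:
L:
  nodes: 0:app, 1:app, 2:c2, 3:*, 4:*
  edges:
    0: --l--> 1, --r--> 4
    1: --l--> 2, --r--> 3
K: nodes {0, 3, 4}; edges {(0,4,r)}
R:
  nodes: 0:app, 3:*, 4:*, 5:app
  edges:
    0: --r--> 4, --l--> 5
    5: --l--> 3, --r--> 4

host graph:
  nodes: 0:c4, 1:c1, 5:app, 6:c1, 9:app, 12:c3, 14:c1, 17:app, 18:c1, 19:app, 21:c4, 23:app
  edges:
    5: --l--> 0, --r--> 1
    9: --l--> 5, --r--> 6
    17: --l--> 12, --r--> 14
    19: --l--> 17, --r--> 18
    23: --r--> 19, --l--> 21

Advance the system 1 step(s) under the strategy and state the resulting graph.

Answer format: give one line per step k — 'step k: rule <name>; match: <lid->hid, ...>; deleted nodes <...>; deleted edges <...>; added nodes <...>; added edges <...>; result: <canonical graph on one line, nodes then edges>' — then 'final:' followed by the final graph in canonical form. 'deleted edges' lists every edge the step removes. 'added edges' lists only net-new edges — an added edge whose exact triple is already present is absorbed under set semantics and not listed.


step 1: rule r1; match: 0->9, 1->5, 2->0, 3->1, 4->6; deleted nodes 0, 5; deleted edges (5,0,l); (5,1,r); (9,5,l); (9,6,r); added nodes 24; added edges (9,6,l); (9,24,r); (24,1,l); (24,6,r); result: nodes: 1:c1, 6:c1, 9:app, 12:c3, 14:c1, 17:app, 18:c1, 19:app, 21:c4, 23:app, 24:app edges: (9,6,l); (9,24,r); (17,12,l); (17,14,r); (19,17,l); (19,18,r); (23,19,r); (23,21,l); (24,1,l); (24,6,r)
final:
nodes: 1:c1, 6:c1, 9:app, 12:c3, 14:c1, 17:app, 18:c1, 19:app, 21:c4, 23:app, 24:app
edges: (9,6,l); (9,24,r); (17,12,l); (17,14,r); (19,17,l); (19,18,r); (23,19,r); (23,21,l); (24,1,l); (24,6,r)


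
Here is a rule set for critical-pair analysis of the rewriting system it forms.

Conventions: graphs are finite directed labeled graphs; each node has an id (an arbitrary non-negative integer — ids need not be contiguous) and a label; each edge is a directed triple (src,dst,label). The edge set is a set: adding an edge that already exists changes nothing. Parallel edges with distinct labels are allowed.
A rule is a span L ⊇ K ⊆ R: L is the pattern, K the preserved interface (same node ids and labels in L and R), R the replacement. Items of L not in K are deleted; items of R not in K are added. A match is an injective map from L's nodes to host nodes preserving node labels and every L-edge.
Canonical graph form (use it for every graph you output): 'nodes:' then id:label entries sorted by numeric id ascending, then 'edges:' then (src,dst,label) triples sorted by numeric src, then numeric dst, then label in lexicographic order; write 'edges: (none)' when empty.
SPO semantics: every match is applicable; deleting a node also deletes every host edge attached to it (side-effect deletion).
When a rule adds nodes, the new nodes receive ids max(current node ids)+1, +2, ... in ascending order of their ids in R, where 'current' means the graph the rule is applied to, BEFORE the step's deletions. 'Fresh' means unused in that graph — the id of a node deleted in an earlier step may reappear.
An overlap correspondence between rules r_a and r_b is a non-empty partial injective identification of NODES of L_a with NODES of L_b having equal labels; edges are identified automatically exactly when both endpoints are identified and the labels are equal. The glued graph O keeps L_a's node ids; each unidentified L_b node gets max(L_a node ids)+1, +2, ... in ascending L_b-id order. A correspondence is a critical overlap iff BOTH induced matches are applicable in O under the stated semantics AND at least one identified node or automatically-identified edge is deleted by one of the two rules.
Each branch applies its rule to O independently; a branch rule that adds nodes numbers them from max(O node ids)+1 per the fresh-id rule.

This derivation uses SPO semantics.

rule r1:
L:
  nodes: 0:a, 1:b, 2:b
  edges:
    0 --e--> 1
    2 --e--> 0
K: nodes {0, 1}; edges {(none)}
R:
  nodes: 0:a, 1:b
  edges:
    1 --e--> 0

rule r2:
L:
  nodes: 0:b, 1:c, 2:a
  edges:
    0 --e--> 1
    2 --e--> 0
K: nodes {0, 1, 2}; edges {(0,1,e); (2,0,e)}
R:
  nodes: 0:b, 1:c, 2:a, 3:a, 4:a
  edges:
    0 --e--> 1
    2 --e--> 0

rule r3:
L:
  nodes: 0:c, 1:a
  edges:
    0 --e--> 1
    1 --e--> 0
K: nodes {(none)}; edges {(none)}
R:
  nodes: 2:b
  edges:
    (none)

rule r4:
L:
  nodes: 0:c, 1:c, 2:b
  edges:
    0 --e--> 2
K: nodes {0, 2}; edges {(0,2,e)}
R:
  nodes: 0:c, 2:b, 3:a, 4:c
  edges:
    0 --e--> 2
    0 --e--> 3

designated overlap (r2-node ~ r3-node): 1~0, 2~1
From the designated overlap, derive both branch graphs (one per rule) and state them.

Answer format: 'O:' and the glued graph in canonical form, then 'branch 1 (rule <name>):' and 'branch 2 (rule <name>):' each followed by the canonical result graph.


O:
nodes: 0:b, 1:c, 2:a
edges: (0,1,e); (1,2,e); (2,0,e); (2,1,e)
branch 1 (rule r2):
nodes: 0:b, 1:c, 2:a, 3:a, 4:a
edges: (0,1,e); (1,2,e); (2,0,e); (2,1,e)
branch 2 (rule r3):
nodes: 0:b, 3:b
edges: (none)


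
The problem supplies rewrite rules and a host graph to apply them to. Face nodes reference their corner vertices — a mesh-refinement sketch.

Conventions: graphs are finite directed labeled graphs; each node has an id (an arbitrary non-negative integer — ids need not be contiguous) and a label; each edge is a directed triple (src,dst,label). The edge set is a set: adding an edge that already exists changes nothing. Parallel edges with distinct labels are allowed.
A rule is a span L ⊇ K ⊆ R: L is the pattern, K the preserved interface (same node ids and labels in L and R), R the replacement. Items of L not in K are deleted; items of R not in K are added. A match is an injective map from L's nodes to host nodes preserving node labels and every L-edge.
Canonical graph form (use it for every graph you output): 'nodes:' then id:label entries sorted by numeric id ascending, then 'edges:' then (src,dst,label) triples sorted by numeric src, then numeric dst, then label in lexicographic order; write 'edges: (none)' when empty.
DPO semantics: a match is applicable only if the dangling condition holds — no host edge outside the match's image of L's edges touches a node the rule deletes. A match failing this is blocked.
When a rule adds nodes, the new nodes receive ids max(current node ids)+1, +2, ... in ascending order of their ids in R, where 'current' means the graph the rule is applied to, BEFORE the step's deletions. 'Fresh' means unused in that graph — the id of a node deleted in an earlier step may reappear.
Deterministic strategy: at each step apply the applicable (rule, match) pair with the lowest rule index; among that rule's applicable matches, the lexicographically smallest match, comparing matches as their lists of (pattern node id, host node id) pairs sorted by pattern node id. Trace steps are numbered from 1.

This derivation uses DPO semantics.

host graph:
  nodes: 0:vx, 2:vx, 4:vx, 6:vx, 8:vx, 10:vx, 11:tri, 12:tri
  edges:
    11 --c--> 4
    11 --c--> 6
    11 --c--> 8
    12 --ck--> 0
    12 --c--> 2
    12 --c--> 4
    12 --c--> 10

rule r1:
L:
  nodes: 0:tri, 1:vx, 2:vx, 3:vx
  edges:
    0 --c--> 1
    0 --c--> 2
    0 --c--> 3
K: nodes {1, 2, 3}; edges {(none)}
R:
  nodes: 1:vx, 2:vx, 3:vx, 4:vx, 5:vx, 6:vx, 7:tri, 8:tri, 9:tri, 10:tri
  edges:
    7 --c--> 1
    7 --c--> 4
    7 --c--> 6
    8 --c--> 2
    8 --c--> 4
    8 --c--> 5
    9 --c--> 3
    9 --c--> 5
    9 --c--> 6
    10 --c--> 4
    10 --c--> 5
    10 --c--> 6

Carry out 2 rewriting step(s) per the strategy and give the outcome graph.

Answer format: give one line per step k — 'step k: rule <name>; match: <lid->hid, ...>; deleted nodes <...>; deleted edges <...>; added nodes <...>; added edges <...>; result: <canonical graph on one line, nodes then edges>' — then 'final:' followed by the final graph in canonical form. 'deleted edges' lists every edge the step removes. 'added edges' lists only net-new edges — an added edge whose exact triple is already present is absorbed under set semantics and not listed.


step 1: rule r1; match: 0->11, 1->4, 2->6, 3->8; deleted nodes 11; deleted edges (11,4,c); (11,6,c); (11,8,c); added nodes 13, 14, 15, 16, 17, 18, 19; added edges (16,4,c); (16,13,c); (16,15,c); (17,6,c); (17,13,c); (17,14,c); (18,8,c); (18,14,c); (18,15,c); (19,13,c); (19,14,c); (19,15,c); result: nodes: 0:vx, 2:vx, 4:vx, 6:vx, 8:vx, 10:vx, 12:tri, 13:vx, 14:vx, 15:vx, 16:tri, 17:tri, 18:tri, 19:tri edges: (12,0,ck); (12,2,c); (12,4,c); (12,10,c); (16,4,c); (16,13,c); (16,15,c); (17,6,c); (17,13,c); (17,14,c); (18,8,c); (18,14,c); (18,15,c); (19,13,c); (19,14,c); (19,15,c)
step 2: rule r1; match: 0->16, 1->4, 2->13, 3->15; deleted nodes 16; deleted edges (16,4,c); (16,13,c); (16,15,c); added nodes 20, 21, 22, 23, 24, 25, 26; added edges (23,4,c); (23,20,c); (23,22,c); (24,13,c); (24,20,c); (24,21,c); (25,15,c); (25,21,c); (25,22,c); (26,20,c); (26,21,c); (26,22,c); result: nodes: 0:vx, 2:vx, 4:vx, 6:vx, 8:vx, 10:vx, 12:tri, 13:vx, 14:vx, 15:vx, 17:tri, 18:tri, 19:tri, 20:vx, 21:vx, 22:vx, 23:tri, 24:tri, 25:tri, 26:tri edges: (12,0,ck); (12,2,c); (12,4,c); (12,10,c); (17,6,c); (17,13,c); (17,14,c); (18,8,c); (18,14,c); (18,15,c); (19,13,c); (19,14,c); (19,15,c); (23,4,c); (23,20,c); (23,22,c); (24,13,c); (24,20,c); (24,21,c); (25,15,c); (25,21,c); (25,22,c); (26,20,c); (26,21,c); (26,22,c)
final:
nodes: 0:vx, 2:vx, 4:vx, 6:vx, 8:vx, 10:vx, 12:tri, 13:vx, 14:vx, 15:vx, 17:tri, 18:tri, 19:tri, 20:vx, 21:vx, 22:vx, 23:tri, 24:tri, 25:tri, 26:tri
edges: (12,0,ck); (12,2,c); (12,4,c); (12,10,c); (17,6,c); (17,13,c); (17,14,c); (18,8,c); (18,14,c); (18,15,c); (19,13,c); (19,14,c); (19,15,c); (23,4,c); (23,20,c); (23,22,c); (24,13,c); (24,20,c); (24,21,c); (25,15,c); (25,21,c); (25,22,c); (26,20,c); (26,21,c); (26,22,c)
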